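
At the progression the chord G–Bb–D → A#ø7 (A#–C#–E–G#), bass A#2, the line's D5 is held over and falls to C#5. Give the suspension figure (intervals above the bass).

4–3 suspension.

At the second chord the bass is A#2. The suspended D5 lies a fourth above the bass; after resolving down by step to C#5, the interval above the bass becomes a third.
Suspension figures are named by those two intervals: 4–3.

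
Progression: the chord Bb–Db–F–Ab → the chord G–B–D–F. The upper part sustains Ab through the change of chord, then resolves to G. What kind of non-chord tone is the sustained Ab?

The harmony at that moment is G dominant seventh chord (G, B, D, F); Ab is not a chord tone.
It is held over (the same pitch as the preceding Ab) and left by step down to G.
Held over from the previous chord and resolving down by step — a suspension.

Ab is a suspension.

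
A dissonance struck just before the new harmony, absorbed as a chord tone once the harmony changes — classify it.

Approach: ahead of the chord change (typically by step), so it is dissonant against the current harmony. Departure: none — the same pitch is restated or held and is a chord tone of the new harmony.
Dissonant first, consonant once the harmony catches up: the note simply arrives early — an anticipation. (The reverse timing, consonant first and dissonant after the change, would be a suspension or retardation.)

Anticipation.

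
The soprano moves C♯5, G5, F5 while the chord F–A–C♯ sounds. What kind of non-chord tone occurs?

G5 is an appoggiatura.

The harmony at that moment is F augmented triad (F, A, C♯); G5 is not a chord tone.
It is approached by leap up from C♯5 and left by step down to F5.
Leap in, step out — an appoggiatura.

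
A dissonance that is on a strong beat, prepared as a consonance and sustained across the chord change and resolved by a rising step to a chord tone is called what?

Retardation.

Approach: by preparation — the pitch is first a chord tone, then held (tied or repeated) while the harmony changes under it. Departure: up by step. Metric position: strong.
A prepared dissonance that resolves upward by step — a retardation. (The same figure resolving downward would be a suspension.)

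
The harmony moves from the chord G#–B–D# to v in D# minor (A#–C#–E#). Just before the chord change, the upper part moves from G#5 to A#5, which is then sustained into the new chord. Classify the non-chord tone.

A#5 is an anticipation.

The harmony at that moment is G# minor triad (G#, B, D#); A#5 is not a chord tone.
It is approached by step up from G#5 and then sustained as the same pitch into the next harmony.
Arriving early and becoming a chord tone when the harmony changes — an anticipation.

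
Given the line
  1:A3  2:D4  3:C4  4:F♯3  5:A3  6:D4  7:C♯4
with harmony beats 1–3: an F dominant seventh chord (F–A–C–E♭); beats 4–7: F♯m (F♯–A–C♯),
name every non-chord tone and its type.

D4 (beat 2) — appoggiatura; D4 (beat 6) — appoggiatura.

The harmony at that moment is F dominant seventh chord (F, A, C, E♭); D4 is not a chord tone.
It is approached by leap up from A3 and left by step down to C4.
Leap in, step out — an appoggiatura.
The harmony at that moment is F♯ minor triad (F♯, A, C♯); D4 is not a chord tone.
It is approached by leap up from A3 and left by step down to C♯4.
Leap in, step out — an appoggiatura.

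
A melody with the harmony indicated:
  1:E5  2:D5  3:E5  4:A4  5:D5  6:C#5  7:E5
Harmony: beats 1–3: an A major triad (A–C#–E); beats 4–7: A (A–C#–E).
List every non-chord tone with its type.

The harmony at that moment is A major triad (A, C#, E); D5 is not a chord tone.
It is approached by step down from E5 and left by step up to E5.
Step away and step back to the same note — a neighbor tone (lower neighbor).
The harmony at that moment is A major triad (A, C#, E); D5 is not a chord tone.
It is approached by leap up from A4 and left by step down to C#5.
Leap in, step out — an appoggiatura.

D5 (beat 2) — neighbor tone; D5 (beat 5) — appoggiatura.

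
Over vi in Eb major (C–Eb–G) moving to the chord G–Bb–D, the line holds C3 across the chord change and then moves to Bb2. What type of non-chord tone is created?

C3 is a suspension.

The harmony at that moment is G minor triad (G, Bb, D); C3 is not a chord tone.
It is held over (the same pitch as the preceding C3) and left by step down to Bb2.
Held over from the previous chord and resolving down by step — a suspension.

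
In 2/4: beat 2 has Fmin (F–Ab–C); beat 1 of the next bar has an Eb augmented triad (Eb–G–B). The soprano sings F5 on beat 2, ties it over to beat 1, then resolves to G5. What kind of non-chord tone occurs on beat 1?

Retardation.

The harmony at that moment is Eb augmented triad (Eb, G, B); F5 is not a chord tone.
It is held over (the same pitch as the preceding F5) and left by step up to G5.
Held over from the previous chord and resolving up by step — a retardation.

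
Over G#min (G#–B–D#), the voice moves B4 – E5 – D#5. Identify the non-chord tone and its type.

The harmony at that moment is G# minor triad (G#, B, D#); E5 is not a chord tone.
It is approached by leap up from B4 and left by step down to D#5.
Leap in, step out — an appoggiatura.

E5 is an appoggiatura.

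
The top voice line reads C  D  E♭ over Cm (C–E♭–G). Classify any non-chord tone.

The harmony at that moment is C minor triad (C, E♭, G); D is not a chord tone.
It is approached by step up from C and left by step up to E♭.
Step in, step out in the same direction — a passing tone.

D is a passing tone.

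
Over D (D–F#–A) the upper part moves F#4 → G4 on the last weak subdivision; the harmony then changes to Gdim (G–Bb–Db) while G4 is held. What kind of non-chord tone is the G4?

G4 is an anticipation.

The harmony at that moment is D major triad (D, F#, A); G4 is not a chord tone.
It is approached by step up from F#4 and then sustained as the same pitch into the next harmony.
Arriving early and becoming a chord tone when the harmony changes — an anticipation.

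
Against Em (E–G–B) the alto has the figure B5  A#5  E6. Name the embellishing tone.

The harmony at that moment is E minor triad (E, G, B); A#5 is not a chord tone.
It is approached by step down from B5 and left by leap up to E6.
Step in, leap out — an escape tone.

A#5 is an escape tone.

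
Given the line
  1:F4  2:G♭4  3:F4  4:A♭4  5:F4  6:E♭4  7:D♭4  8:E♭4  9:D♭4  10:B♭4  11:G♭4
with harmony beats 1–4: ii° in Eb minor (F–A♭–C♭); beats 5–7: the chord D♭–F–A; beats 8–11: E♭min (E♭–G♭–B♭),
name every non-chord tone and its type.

The harmony at that moment is F diminished triad (F, A♭, C♭); G♭4 is not a chord tone.
It is approached by step up from F4 and left by step down to F4.
Step away and step back to the same note — a neighbor tone (upper neighbor).
The harmony at that moment is D♭ augmented triad (D♭, F, A); E♭4 is not a chord tone.
It is approached by step down from F4 and left by step down to D♭4.
Step in, step out in the same direction — a passing tone.
The harmony at that moment is E♭ minor triad (E♭, G♭, B♭); D♭4 is not a chord tone.
It is approached by step down from E♭4 and left by leap up to B♭4.
Step in, leap out — an escape tone.

G♭4 (beat 2) — neighbor tone; E♭4 (beat 6) — passing tone; D♭4 (beat 9) — escape tone.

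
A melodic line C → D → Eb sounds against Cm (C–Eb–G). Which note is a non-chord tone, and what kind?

The harmony at that moment is C minor triad (C, Eb, G); D is not a chord tone.
It is approached by step up from C and left by step up to Eb.
Step in, step out in the same direction — a passing tone.

D is a passing tone.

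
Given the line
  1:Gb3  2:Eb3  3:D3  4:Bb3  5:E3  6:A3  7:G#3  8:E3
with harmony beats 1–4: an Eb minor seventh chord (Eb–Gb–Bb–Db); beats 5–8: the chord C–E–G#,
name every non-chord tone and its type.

The harmony at that moment is Eb minor seventh chord (Eb, Gb, Bb, Db); D3 is not a chord tone.
It is approached by step down from Eb3 and left by leap up to Bb3.
Step in, leap out — an escape tone.
The harmony at that moment is C augmented triad (C, E, G#); A3 is not a chord tone.
It is approached by leap up from E3 and left by step down to G#3.
Leap in, step out — an appoggiatura.

D3 (beat 3) — escape tone; A3 (beat 6) — appoggiatura.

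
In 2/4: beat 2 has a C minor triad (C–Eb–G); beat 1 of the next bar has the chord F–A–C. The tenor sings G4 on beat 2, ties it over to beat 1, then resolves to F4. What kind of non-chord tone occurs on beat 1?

Suspension.

The harmony at that moment is F major triad (F, A, C); G4 is not a chord tone.
It is held over (the same pitch as the preceding G4) and left by step down to F4.
Held over from the previous chord and resolving down by step — a suspension.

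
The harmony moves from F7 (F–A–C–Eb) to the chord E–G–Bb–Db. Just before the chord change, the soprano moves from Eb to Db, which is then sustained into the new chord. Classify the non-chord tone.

Db is an anticipation.

The harmony at that moment is F dominant seventh chord (F, A, C, Eb); Db is not a chord tone.
It is approached by step down from Eb and then sustained as the same pitch into the next harmony.
Arriving early and becoming a chord tone when the harmony changes — an anticipation.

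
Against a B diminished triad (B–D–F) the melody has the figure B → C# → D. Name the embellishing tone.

C# is a passing tone.

The harmony at that moment is B diminished triad (B, D, F); C# is not a chord tone.
It is approached by step up from B and left by step up to D.
Step in, step out in the same direction — a passing tone.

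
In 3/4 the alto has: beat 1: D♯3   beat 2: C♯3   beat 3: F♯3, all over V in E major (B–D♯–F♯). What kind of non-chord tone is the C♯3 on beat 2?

Escape tone.

The harmony at that moment is B major triad (B, D♯, F♯); C♯3 is not a chord tone.
It is approached by step down from D♯3 and left by leap up to F♯3.
Step in, leap out, on a weak beat — an escape tone.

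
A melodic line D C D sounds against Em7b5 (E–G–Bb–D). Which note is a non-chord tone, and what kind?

The harmony at that moment is E half-diminished seventh chord (E, G, Bb, D); C is not a chord tone.
It is approached by step down from D and left by step up to D.
Step away and step back to the same note — a neighbor tone (lower neighbor).

C is a neighbor tone.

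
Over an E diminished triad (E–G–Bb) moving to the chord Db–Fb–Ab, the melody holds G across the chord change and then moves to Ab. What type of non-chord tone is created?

The harmony at that moment is Db minor triad (Db, Fb, Ab); G is not a chord tone.
It is held over (the same pitch as the preceding G) and left by step up to Ab.
Held over from the previous chord and resolving up by step — a retardation.

G is a retardation.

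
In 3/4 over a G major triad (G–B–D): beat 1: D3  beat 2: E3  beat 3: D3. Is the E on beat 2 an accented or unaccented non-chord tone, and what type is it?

Unaccented neighbor tone.

The harmony at that moment is G major triad (G, B, D); E3 is not a chord tone.
It is approached by step up from D3 and left by step down to D3.
Step away and step back to the same note — a neighbor tone (upper neighbor).
It falls on a weak beat, so it is unaccented.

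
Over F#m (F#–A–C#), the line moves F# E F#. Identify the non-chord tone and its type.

The harmony at that moment is F# minor triad (F#, A, C#); E is not a chord tone.
It is approached by step down from F# and left by step up to F#.
Step away and step back to the same note — a neighbor tone (lower neighbor).

E is a neighbor tone.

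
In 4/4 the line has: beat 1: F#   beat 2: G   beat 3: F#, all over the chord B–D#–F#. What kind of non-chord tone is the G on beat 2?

The harmony at that moment is B major triad (B, D#, F#); G is not a chord tone.
It is approached by step up from F# and left by step down to F#.
Step away and step back to the same note — a neighbor tone (upper neighbor).

Upper neighbor tone.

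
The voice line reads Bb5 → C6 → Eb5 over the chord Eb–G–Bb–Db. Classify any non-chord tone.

The harmony at that moment is Eb dominant seventh chord (Eb, G, Bb, Db); C6 is not a chord tone.
It is approached by step up from Bb5 and left by leap down to Eb5.
Step in, leap out — an escape tone.

C6 is an escape tone.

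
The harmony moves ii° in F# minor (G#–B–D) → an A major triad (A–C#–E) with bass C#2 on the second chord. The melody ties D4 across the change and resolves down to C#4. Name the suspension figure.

At the second chord the bass is C#2. The suspended D4 lies a ninth above the bass; after resolving down by step to C#4, the interval above the bass becomes an octave.
Suspension figures are named by those two intervals: 9–8.

9–8 suspension.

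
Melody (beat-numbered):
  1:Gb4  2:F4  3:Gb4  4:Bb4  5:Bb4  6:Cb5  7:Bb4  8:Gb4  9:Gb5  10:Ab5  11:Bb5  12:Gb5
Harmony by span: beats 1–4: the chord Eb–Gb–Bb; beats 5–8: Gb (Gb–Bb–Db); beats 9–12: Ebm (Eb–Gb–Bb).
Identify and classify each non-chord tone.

F4 (beat 2) — neighbor tone; Cb5 (beat 6) — neighbor tone; Ab5 (beat 10) — passing tone.

The harmony at that moment is Eb minor triad (Eb, Gb, Bb); F4 is not a chord tone.
It is approached by step down from Gb4 and left by step up to Gb4.
Step away and step back to the same note — a neighbor tone (lower neighbor).
The harmony at that moment is Gb major triad (Gb, Bb, Db); Cb5 is not a chord tone.
It is approached by step up from Bb4 and left by step down to Bb4.
Step away and step back to the same note — a neighbor tone (upper neighbor).
The harmony at that moment is Eb minor triad (Eb, Gb, Bb); Ab5 is not a chord tone.
It is approached by step up from Gb5 and left by step up to Bb5.
Step in, step out in the same direction — a passing tone.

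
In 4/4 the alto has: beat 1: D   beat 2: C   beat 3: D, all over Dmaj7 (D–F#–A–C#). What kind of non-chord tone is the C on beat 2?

The harmony at that moment is D major seventh chord (D, F#, A, C#); C is not a chord tone.
It is approached by step down from D and left by step up to D.
Step away and step back to the same note — a neighbor tone (lower neighbor).

Lower neighbor tone.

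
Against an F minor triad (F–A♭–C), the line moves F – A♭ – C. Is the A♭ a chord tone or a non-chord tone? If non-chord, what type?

Chord tone (the third of F minor triad).

F minor triad contains F, A♭, C; A♭ is the third, so it is a chord tone.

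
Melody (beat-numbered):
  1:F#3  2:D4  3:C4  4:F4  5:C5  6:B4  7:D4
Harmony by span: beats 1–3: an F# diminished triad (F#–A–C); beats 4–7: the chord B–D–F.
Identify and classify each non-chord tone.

D4 (beat 2) — appoggiatura; C5 (beat 5) — appoggiatura.

The harmony at that moment is F# diminished triad (F#, A, C); D4 is not a chord tone.
It is approached by leap up from F#3 and left by step down to C4.
Leap in, step out — an appoggiatura.
The harmony at that moment is B diminished triad (B, D, F); C5 is not a chord tone.
It is approached by leap up from F4 and left by step down to B4.
Leap in, step out — an appoggiatura.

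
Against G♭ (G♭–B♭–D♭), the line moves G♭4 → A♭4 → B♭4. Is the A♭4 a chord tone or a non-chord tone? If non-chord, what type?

The harmony at that moment is G♭ major triad (G♭, B♭, D♭); A♭4 is not a chord tone.
It is approached by step up from G♭4 and left by step up to B♭4.
Step in, step out in the same direction — a passing tone.

Non-chord tone — a passing tone.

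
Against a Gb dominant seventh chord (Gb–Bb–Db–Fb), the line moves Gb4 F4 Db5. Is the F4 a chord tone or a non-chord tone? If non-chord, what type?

Non-chord tone — an escape tone.

The harmony at that moment is Gb dominant seventh chord (Gb, Bb, Db, Fb); F4 is not a chord tone.
It is approached by step down from Gb4 and left by leap up to Db5.
Step in, leap out — an escape tone.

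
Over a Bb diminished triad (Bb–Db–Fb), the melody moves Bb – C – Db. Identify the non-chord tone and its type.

The harmony at that moment is Bb diminished triad (Bb, Db, Fb); C is not a chord tone.
It is approached by step up from Bb and left by step up to Db.
Step in, step out in the same direction — a passing tone.

C is a passing tone.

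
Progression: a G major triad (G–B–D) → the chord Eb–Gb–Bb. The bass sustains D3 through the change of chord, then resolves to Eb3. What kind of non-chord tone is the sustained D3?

The harmony at that moment is Eb minor triad (Eb, Gb, Bb); D3 is not a chord tone.
It is held over (the same pitch as the preceding D3) and left by step up to Eb3.
Held over from the previous chord and resolving up by step — a retardation.

D3 is a retardation.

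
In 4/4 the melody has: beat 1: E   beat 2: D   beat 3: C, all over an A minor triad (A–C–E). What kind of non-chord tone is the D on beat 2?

The harmony at that moment is A minor triad (A, C, E); D is not a chord tone.
It is approached by step down from E and left by step down to C.
Step in, step out in the same direction — a passing tone.

Passing tone.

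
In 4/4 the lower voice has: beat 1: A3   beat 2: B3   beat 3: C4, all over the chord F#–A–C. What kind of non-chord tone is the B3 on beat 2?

Passing tone.

The harmony at that moment is F# diminished triad (F#, A, C); B3 is not a chord tone.
It is approached by step up from A3 and left by step up to C4.
Step in, step out in the same direction — a passing tone.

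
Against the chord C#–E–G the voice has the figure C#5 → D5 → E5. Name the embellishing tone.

The harmony at that moment is C# diminished triad (C#, E, G); D5 is not a chord tone.
It is approached by step up from C#5 and left by step up to E5.
Step in, step out in the same direction — a passing tone.

D5 is a passing tone.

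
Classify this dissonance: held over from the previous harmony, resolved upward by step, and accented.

Retardation.

Approach: by preparation — the pitch is first a chord tone, then held (tied or repeated) while the harmony changes under it. Departure: up by step. Metric position: strong.
A prepared dissonance that resolves upward by step — a retardation. (The same figure resolving downward would be a suspension.)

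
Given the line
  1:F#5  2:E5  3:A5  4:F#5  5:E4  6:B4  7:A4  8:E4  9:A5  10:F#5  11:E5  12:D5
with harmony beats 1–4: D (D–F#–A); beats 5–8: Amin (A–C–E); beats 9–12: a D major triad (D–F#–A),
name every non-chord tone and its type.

E5 (beat 2) — escape tone; B4 (beat 6) — appoggiatura; E5 (beat 11) — passing tone.

The harmony at that moment is D major triad (D, F#, A); E5 is not a chord tone.
It is approached by step down from F#5 and left by leap up to A5.
Step in, leap out — an escape tone.
The harmony at that moment is A minor triad (A, C, E); B4 is not a chord tone.
It is approached by leap up from E4 and left by step down to A4.
Leap in, step out — an appoggiatura.
The harmony at that moment is D major triad (D, F#, A); E5 is not a chord tone.
It is approached by step down from F#5 and left by step down to D5.
Step in, step out in the same direction — a passing tone.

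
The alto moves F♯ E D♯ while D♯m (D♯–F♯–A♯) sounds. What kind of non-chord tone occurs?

E is a passing tone.

The harmony at that moment is D♯ minor triad (D♯, F♯, A♯); E is not a chord tone.
It is approached by step down from F♯ and left by step down to D♯.
Step in, step out in the same direction — a passing tone.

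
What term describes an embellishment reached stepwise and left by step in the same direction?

Approach: by step. Departure: by step, continuing in the same direction.
Stepwise on both sides with no change of direction means the note fills in the space between two different chord tones — a passing tone. (Had it turned back to its starting note it would be a neighbor tone instead.)

Passing tone.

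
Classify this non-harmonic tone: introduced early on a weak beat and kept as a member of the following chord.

Anticipation.

Approach: ahead of the chord change (typically by step), so it is dissonant against the current harmony. Departure: none — the same pitch is restated or held and is a chord tone of the new harmony.
Dissonant first, consonant once the harmony catches up: the note simply arrives early — an anticipation. (The reverse timing, consonant first and dissonant after the change, would be a suspension or retardation.)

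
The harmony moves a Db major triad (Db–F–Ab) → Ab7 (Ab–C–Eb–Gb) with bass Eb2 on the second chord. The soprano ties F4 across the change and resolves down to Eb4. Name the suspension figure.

9–8 suspension.

At the second chord the bass is Eb2. The suspended F4 lies a ninth above the bass; after resolving down by step to Eb4, the interval above the bass becomes an octave.
Suspension figures are named by those two intervals: 9–8.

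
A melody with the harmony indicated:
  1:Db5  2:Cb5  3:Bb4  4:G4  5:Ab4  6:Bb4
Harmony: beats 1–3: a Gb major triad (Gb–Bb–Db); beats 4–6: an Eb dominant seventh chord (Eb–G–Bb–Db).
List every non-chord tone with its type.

Cb5 (beat 2) — passing tone; Ab4 (beat 5) — passing tone.

The harmony at that moment is Gb major triad (Gb, Bb, Db); Cb5 is not a chord tone.
It is approached by step down from Db5 and left by step down to Bb4.
Step in, step out in the same direction — a passing tone.
The harmony at that moment is Eb dominant seventh chord (Eb, G, Bb, Db); Ab4 is not a chord tone.
It is approached by step up from G4 and left by step up to Bb4.
Step in, step out in the same direction — a passing tone.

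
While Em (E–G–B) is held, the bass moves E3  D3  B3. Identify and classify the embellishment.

D3 is an escape tone.

The harmony at that moment is E minor triad (E, G, B); D3 is not a chord tone.
It is approached by step down from E3 and left by leap up to B3.
Step in, leap out — an escape tone.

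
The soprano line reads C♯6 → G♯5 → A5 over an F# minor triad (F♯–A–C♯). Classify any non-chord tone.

The harmony at that moment is F♯ minor triad (F♯, A, C♯); G♯5 is not a chord tone.
It is approached by leap down from C♯6 and left by step up to A5.
Leap in, step out — an appoggiatura.

G♯5 is an appoggiatura.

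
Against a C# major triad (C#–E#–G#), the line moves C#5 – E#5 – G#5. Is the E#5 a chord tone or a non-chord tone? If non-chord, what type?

Chord tone (the third of C# major triad).

C# major triad contains C#, E#, G#; E# is the third, so it is a chord tone.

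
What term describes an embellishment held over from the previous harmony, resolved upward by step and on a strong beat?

Approach: by preparation — the pitch is first a chord tone, then held (tied or repeated) while the harmony changes under it. Departure: up by step. Metric position: strong.
A prepared dissonance that resolves upward by step — a retardation. (The same figure resolving downward would be a suspension.)

Retardation.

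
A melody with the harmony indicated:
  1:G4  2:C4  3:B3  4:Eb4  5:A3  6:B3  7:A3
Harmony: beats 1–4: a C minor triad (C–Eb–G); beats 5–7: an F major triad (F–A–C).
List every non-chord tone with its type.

The harmony at that moment is C minor triad (C, Eb, G); B3 is not a chord tone.
It is approached by step down from C4 and left by leap up to Eb4.
Step in, leap out — an escape tone.
The harmony at that moment is F major triad (F, A, C); B3 is not a chord tone.
It is approached by step up from A3 and left by step down to A3.
Step away and step back to the same note — a neighbor tone (upper neighbor).

B3 (beat 3) — escape tone; B3 (beat 6) — neighbor tone.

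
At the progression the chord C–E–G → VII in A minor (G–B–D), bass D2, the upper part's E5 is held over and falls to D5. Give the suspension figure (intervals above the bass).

9–8 suspension.

At the second chord the bass is D2. The suspended E5 lies a ninth above the bass; after resolving down by step to D5, the interval above the bass becomes an octave.
Suspension figures are named by those two intervals: 9–8.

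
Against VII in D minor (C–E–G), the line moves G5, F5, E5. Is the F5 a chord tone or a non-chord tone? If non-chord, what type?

Non-chord tone — a passing tone.

The harmony at that moment is C major triad (C, E, G); F5 is not a chord tone.
It is approached by step down from G5 and left by step down to E5.
Step in, step out in the same direction — a passing tone.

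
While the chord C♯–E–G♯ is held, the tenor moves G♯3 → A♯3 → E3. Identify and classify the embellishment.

A♯3 is an escape tone.

The harmony at that moment is C♯ minor triad (C♯, E, G♯); A♯3 is not a chord tone.
It is approached by step up from G♯3 and left by leap down to E3.
Step in, leap out — an escape tone.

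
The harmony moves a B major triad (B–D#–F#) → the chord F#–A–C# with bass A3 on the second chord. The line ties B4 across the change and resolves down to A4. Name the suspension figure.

At the second chord the bass is A3. The suspended B4 lies a ninth above the bass; after resolving down by step to A4, the interval above the bass becomes an octave.
Suspension figures are named by those two intervals: 9–8.

9–8 suspension.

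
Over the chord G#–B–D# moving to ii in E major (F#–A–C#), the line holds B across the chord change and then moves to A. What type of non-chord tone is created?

B is a suspension.

The harmony at that moment is F# minor triad (F#, A, C#); B is not a chord tone.
It is held over (the same pitch as the preceding B) and left by step down to A.
Held over from the previous chord and resolving down by step — a suspension.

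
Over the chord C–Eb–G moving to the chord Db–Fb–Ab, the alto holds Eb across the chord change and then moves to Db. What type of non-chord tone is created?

The harmony at that moment is Db minor triad (Db, Fb, Ab); Eb is not a chord tone.
It is held over (the same pitch as the preceding Eb) and left by step down to Db.
Held over from the previous chord and resolving down by step — a suspension.

Eb is a suspension.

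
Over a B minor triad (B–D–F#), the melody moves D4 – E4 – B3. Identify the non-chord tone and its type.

E4 is an escape tone.

The harmony at that moment is B minor triad (B, D, F#); E4 is not a chord tone.
It is approached by step up from D4 and left by leap down to B3.
Step in, leap out — an escape tone.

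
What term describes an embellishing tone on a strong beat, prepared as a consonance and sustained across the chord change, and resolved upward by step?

Retardation.

Approach: by preparation — the pitch is first a chord tone, then held (tied or repeated) while the harmony changes under it. Departure: up by step. Metric position: strong.
A prepared dissonance that resolves upward by step — a retardation. (The same figure resolving downward would be a suspension.)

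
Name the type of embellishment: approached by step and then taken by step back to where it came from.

Approach: by step. Departure: by step in the opposite direction, back to the starting pitch.
Stepwise on both sides but reversing to return to the same chord tone — a neighbor tone. (Had it continued onward in the same direction it would be a passing tone instead.)

Neighbor tone.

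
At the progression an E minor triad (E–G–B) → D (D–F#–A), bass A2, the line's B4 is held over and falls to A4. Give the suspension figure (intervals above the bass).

9–8 suspension.

At the second chord the bass is A2. The suspended B4 lies a ninth above the bass; after resolving down by step to A4, the interval above the bass becomes an octave.
Suspension figures are named by those two intervals: 9–8.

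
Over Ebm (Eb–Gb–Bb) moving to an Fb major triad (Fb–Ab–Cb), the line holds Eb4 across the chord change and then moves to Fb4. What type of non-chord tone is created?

The harmony at that moment is Fb major triad (Fb, Ab, Cb); Eb4 is not a chord tone.
It is held over (the same pitch as the preceding Eb4) and left by step up to Fb4.
Held over from the previous chord and resolving up by step — a retardation.

Eb4 is a retardation.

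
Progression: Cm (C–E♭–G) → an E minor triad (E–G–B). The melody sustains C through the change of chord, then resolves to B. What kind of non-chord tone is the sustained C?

The harmony at that moment is E minor triad (E, G, B); C is not a chord tone.
It is held over (the same pitch as the preceding C) and left by step down to B.
Held over from the previous chord and resolving down by step — a suspension.

C is a suspension.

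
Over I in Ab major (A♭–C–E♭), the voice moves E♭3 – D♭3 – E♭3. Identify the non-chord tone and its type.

The harmony at that moment is A♭ major triad (A♭, C, E♭); D♭3 is not a chord tone.
It is approached by step down from E♭3 and left by step up to E♭3.
Step away and step back to the same note — a neighbor tone (lower neighbor).

D♭3 is a neighbor tone.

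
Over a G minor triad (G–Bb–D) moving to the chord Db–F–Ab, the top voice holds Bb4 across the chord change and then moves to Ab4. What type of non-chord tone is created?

The harmony at that moment is Db major triad (Db, F, Ab); Bb4 is not a chord tone.
It is held over (the same pitch as the preceding Bb4) and left by step down to Ab4.
Held over from the previous chord and resolving down by step — a suspension.

Bb4 is a suspension.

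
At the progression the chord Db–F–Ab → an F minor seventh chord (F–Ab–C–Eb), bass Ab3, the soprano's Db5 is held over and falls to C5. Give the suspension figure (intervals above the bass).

4–3 suspension.

At the second chord the bass is Ab3. The suspended Db5 lies a fourth above the bass; after resolving down by step to C5, the interval above the bass becomes a third.
Suspension figures are named by those two intervals: 4–3.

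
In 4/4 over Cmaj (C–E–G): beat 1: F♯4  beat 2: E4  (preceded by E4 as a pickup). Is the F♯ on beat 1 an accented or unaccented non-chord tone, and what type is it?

The harmony at that moment is C major triad (C, E, G); F♯4 is not a chord tone.
It is approached by step up from E4 and left by step down to E4.
Step away and step back to the same note — a neighbor tone (upper neighbor).
It falls on the downbeat, so it is accented.

Accented neighbor tone.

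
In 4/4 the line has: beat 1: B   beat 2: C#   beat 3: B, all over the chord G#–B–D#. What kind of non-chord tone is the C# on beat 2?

Upper neighbor tone.

The harmony at that moment is G# minor triad (G#, B, D#); C# is not a chord tone.
It is approached by step up from B and left by step down to B.
Step away and step back to the same note — a neighbor tone (upper neighbor).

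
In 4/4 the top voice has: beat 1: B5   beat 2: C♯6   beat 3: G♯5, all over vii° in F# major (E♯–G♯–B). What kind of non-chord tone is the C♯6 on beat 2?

Escape tone.

The harmony at that moment is E♯ diminished triad (E♯, G♯, B); C♯6 is not a chord tone.
It is approached by step up from B5 and left by leap down to G♯5.
Step in, leap out, on a weak beat — an escape tone.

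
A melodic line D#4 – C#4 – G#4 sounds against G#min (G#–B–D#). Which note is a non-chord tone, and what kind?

The harmony at that moment is G# minor triad (G#, B, D#); C#4 is not a chord tone.
It is approached by step down from D#4 and left by leap up to G#4.
Step in, leap out — an escape tone.

C#4 is an escape tone.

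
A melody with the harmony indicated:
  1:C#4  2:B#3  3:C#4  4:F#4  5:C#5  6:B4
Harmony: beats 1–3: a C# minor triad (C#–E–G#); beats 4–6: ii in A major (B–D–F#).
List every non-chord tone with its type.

B#3 (beat 2) — neighbor tone; C#5 (beat 5) — appoggiatura.

The harmony at that moment is C# minor triad (C#, E, G#); B#3 is not a chord tone.
It is approached by step down from C#4 and left by step up to C#4.
Step away and step back to the same note — a neighbor tone (lower neighbor).
The harmony at that moment is B minor triad (B, D, F#); C#5 is not a chord tone.
It is approached by leap up from F#4 and left by step down to B4.
Leap in, step out — an appoggiatura.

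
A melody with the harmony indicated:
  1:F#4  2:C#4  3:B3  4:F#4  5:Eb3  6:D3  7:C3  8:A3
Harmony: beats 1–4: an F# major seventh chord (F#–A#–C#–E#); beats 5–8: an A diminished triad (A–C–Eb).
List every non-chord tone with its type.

The harmony at that moment is F# major seventh chord (F#, A#, C#, E#); B3 is not a chord tone.
It is approached by step down from C#4 and left by leap up to F#4.
Step in, leap out — an escape tone.
The harmony at that moment is A diminished triad (A, C, Eb); D3 is not a chord tone.
It is approached by step down from Eb3 and left by step down to C3.
Step in, step out in the same direction — a passing tone.

B3 (beat 3) — escape tone; D3 (beat 6) — passing tone.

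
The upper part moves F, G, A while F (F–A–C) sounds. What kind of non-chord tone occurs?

G is a passing tone.

The harmony at that moment is F major triad (F, A, C); G is not a chord tone.
It is approached by step up from F and left by step up to A.
Step in, step out in the same direction — a passing tone.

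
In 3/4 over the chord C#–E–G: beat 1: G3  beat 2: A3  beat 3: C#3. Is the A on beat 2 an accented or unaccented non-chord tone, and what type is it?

The harmony at that moment is C# diminished triad (C#, E, G); A3 is not a chord tone.
It is approached by step up from G3 and left by leap down to C#3.
Step in, leap out — an escape tone.
It falls on a weak beat, so it is unaccented.

Unaccented escape tone.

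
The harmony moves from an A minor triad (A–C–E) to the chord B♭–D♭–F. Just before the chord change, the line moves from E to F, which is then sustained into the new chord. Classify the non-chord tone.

F is an anticipation.

The harmony at that moment is A minor triad (A, C, E); F is not a chord tone.
It is approached by step up from E and then sustained as the same pitch into the next harmony.
Arriving early and becoming a chord tone when the harmony changes — an anticipation.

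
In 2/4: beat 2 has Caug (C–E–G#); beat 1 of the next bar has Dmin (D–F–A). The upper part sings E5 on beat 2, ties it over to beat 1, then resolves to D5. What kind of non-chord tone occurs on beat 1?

Suspension.

The harmony at that moment is D minor triad (D, F, A); E5 is not a chord tone.
It is held over (the same pitch as the preceding E5) and left by step down to D5.
Held over from the previous chord and resolving down by step — a suspension.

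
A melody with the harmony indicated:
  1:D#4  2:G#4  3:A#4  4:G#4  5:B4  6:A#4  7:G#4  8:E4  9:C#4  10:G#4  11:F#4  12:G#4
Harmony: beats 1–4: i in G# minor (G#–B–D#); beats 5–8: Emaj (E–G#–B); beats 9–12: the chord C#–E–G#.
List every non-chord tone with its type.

A#4 (beat 3) — neighbor tone; A#4 (beat 6) — passing tone; F#4 (beat 11) — neighbor tone.

The harmony at that moment is G# minor triad (G#, B, D#); A#4 is not a chord tone.
It is approached by step up from G#4 and left by step down to G#4.
Step away and step back to the same note — a neighbor tone (upper neighbor).
The harmony at that moment is E major triad (E, G#, B); A#4 is not a chord tone.
It is approached by step down from B4 and left by step down to G#4.
Step in, step out in the same direction — a passing tone.
The harmony at that moment is C# minor triad (C#, E, G#); F#4 is not a chord tone.
It is approached by step down from G#4 and left by step up to G#4.
Step away and step back to the same note — a neighbor tone (lower neighbor).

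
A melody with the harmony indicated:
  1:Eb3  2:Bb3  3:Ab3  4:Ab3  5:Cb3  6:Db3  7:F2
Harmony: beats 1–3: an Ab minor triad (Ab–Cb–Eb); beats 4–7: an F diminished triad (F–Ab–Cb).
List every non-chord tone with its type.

The harmony at that moment is Ab minor triad (Ab, Cb, Eb); Bb3 is not a chord tone.
It is approached by leap up from Eb3 and left by step down to Ab3.
Leap in, step out — an appoggiatura.
The harmony at that moment is F diminished triad (F, Ab, Cb); Db3 is not a chord tone.
It is approached by step up from Cb3 and left by leap down to F2.
Step in, leap out — an escape tone.

Bb3 (beat 2) — appoggiatura; Db3 (beat 6) — escape tone.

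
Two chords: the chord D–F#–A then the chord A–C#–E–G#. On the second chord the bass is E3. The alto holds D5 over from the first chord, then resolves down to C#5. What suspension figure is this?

At the second chord the bass is E3. The suspended D5 lies a seventh above the bass; after resolving down by step to C#5, the interval above the bass becomes a sixth.
Suspension figures are named by those two intervals: 7–6.

7–6 suspension.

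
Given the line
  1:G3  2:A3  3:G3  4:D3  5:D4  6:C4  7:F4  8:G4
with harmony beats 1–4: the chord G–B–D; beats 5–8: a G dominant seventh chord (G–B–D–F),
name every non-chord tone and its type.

A3 (beat 2) — neighbor tone; C4 (beat 6) — escape tone.

The harmony at that moment is G major triad (G, B, D); A3 is not a chord tone.
It is approached by step up from G3 and left by step down to G3.
Step away and step back to the same note — a neighbor tone (upper neighbor).
The harmony at that moment is G dominant seventh chord (G, B, D, F); C4 is not a chord tone.
It is approached by step down from D4 and left by leap up to F4.
Step in, leap out — an escape tone.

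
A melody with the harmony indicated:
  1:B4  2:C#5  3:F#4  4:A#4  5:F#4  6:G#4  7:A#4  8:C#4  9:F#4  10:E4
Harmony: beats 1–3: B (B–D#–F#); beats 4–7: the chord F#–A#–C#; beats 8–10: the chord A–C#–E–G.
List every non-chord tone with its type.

The harmony at that moment is B major triad (B, D#, F#); C#5 is not a chord tone.
It is approached by step up from B4 and left by leap down to F#4.
Step in, leap out — an escape tone.
The harmony at that moment is F# major triad (F#, A#, C#); G#4 is not a chord tone.
It is approached by step up from F#4 and left by step up to A#4.
Step in, step out in the same direction — a passing tone.
The harmony at that moment is A dominant seventh chord (A, C#, E, G); F#4 is not a chord tone.
It is approached by leap up from C#4 and left by step down to E4.
Leap in, step out — an appoggiatura.

C#5 (beat 2) — escape tone; G#4 (beat 6) — passing tone; F#4 (beat 9) — appoggiatura.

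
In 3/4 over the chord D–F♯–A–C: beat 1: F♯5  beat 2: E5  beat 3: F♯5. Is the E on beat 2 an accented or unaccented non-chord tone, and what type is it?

Unaccented neighbor tone.

The harmony at that moment is D dominant seventh chord (D, F♯, A, C); E5 is not a chord tone.
It is approached by step down from F♯5 and left by step up to F♯5.
Step away and step back to the same note — a neighbor tone (lower neighbor).
It falls on a weak beat, so it is unaccented.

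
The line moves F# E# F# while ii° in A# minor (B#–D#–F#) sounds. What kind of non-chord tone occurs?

The harmony at that moment is B# diminished triad (B#, D#, F#); E# is not a chord tone.
It is approached by step down from F# and left by step up to F#.
Step away and step back to the same note — a neighbor tone (lower neighbor).

E# is a neighbor tone.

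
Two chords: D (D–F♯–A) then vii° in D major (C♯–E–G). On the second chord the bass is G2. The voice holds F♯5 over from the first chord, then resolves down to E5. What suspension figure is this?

At the second chord the bass is G2. The suspended F♯5 lies a seventh above the bass; after resolving down by step to E5, the interval above the bass becomes a sixth.
Suspension figures are named by those two intervals: 7–6.

7–6 suspension.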